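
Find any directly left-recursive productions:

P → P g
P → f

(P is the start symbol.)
Yes, P is left-recursive

Direct left recursion occurs when N → N α for some non-terminal N (the right-hand side begins with the left-hand side itself).

P → P g: LEFT RECURSIVE (starts with P)
P → f: starts with f

The grammar has direct left recursion on: P.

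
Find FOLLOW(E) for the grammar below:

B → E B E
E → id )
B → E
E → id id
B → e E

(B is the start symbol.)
To compute FOLLOW(E), find every occurrence of E on a right-hand side N → α E β: add FIRST(β) \ {ε}, and if β is empty or nullable also add FOLLOW(N). Iterate to a fixed point.

In B → E B E: E is followed by B E, add FIRST(B E) \ {ε} = { 'e', 'id' }
In B → E B E: E is at the end, add FOLLOW(B)
In B → E: E is at the end, add FOLLOW(B)
In B → e E: E is at the end, add FOLLOW(B)

The FOLLOW sets referred to above (computed the same way, to a fixed point):
  FOLLOW(B) = { $, 'id' }

Taking the union: FOLLOW(E) = { $, 'e', 'id' }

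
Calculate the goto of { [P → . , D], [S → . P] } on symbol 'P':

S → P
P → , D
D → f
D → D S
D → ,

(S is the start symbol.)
GOTO(I, 'P') = CLOSURE({ [A → αX.β] : [A → α.Xβ] ∈ I, X = 'P' })

Items with dot before 'P', with the dot advanced:
  [S → . P] → [S → P .]
Closure adds nothing (no advanced item has the dot before a non-terminal).

GOTO = { [S → P .] }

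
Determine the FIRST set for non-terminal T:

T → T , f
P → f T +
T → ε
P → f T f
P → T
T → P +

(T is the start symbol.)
{ '+', ',', 'f', ε }

FIRST sets of the other non-terminals involved (by the same procedure, iterated to a fixed point):
  FIRST(P) = { '+', ',', 'f', ε }

From T → T , f:
  - T is the symbol being defined: contributes nothing new
    T is nullable, so continue to the next symbol
  - ',' is a terminal: add ',' and stop
From T → ε:
  - ε-production, so ε ∈ FIRST(T)
From T → P +:
  - P is a non-terminal: add FIRST(P) \ {ε} = { '+', ',', 'f' }
    P is nullable, so continue to the next symbol
  - '+' is a terminal: add '+' and stop

Collecting: FIRST(T) = { '+', ',', 'f', ε }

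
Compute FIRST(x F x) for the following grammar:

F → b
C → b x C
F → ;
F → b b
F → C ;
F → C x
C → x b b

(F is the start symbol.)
To compute FIRST(x F x), process the symbols left to right:
Symbol x is a terminal. Add 'x' and stop.
FIRST(x F x) = { 'x' }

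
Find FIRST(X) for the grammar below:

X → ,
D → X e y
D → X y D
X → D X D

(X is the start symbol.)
{ ',' }

To compute FIRST(X), examine every production with X on the left-hand side, reading each right-hand side left to right until a non-nullable symbol is reached.

FIRST sets of the other non-terminals involved (by the same procedure, iterated to a fixed point):
  FIRST(D) = { ',' }

From X → ,:
  - ',' is a terminal: add ',' and stop
From X → D X D:
  - D is a non-terminal: add FIRST(D) \ {ε} = { ',' }
    D is not nullable, so stop

Collecting: FIRST(X) = { ',' }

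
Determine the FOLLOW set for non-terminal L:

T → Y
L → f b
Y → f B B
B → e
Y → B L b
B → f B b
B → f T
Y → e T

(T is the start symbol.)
{ 'b' }

To compute FOLLOW(L), find every occurrence of L on a right-hand side N → α L β: add FIRST(β) \ {ε}, and if β is empty or nullable also add FOLLOW(N). Iterate to a fixed point.

In Y → B L b: L is followed by b, add FIRST(b) \ {ε} = { 'b' }

Taking the union: FOLLOW(L) = { 'b' }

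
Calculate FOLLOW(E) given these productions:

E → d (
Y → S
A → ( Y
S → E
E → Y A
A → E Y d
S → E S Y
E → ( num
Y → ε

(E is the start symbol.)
{ $, '(', 'd' }

To compute FOLLOW(E), find every occurrence of E on a right-hand side N → α E β: add FIRST(β) \ {ε}, and if β is empty or nullable also add FOLLOW(N). Iterate to a fixed point.

E is the start symbol, so $ ∈ FOLLOW(E).
In S → E: E is at the end, add FOLLOW(S)
In A → E Y d: E is followed by Y d, add FIRST(Y d) \ {ε} = { '(', 'd' }
In S → E S Y: E is followed by S Y, add FIRST(S Y) \ {ε} = { '(', 'd' }

The FOLLOW sets referred to above (computed the same way, to a fixed point):
  FOLLOW(S) = { $, '(', 'd' }

Taking the union: FOLLOW(E) = { $, '(', 'd' }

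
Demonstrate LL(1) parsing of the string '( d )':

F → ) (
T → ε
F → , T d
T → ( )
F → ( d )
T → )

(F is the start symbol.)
LL(1) parsing maintains a stack (initially the start symbol over $) and the input. At each step: if the stack top is a terminal, match it against the current input token; if it is a non-terminal N, replace it with the RHS of M[N, lookahead] (the unique production whose predict set contains the lookahead).

Stack is shown with the top on the left.

Stack    Input    Action
------------------------
F $      ( d ) $  output F → ( d )
( d ) $  ( d ) $  match '('
d ) $    d ) $    match 'd'
) $      ) $      match ')'
$        $        accept

The string is accepted.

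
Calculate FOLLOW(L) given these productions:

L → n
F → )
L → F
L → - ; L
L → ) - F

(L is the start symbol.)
To compute FOLLOW(L), find every occurrence of L on a right-hand side N → α L β: add FIRST(β) \ {ε}, and if β is empty or nullable also add FOLLOW(N). Iterate to a fixed point.

L is the start symbol, so $ ∈ FOLLOW(L).
In L → - ; L: L is at the end; this adds FOLLOW(L) to itself — nothing new

Taking the union: FOLLOW(L) = { $ }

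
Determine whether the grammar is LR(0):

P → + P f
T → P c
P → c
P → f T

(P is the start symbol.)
A grammar is LR(0) if no state in the canonical LR(0) collection has:
  - both a shift item (dot before a terminal) and a complete item (shift-reduce conflict), or
  - two or more complete items (reduce-reduce conflict; the accept item [P' → P .] counts as a complete item here).

Augment with P' → P and build the canonical LR(0) collection (I0 = CLOSURE({[P' → . P]}), then GOTO on every symbol after a dot until no new states appear). It has 10 states:
  I0: { [P → . + P f], [P → . c], [P → . f T], [P' → . P] }  — shift
  I1: { [P → + . P f], [P → . + P f], [P → . c], [P → . f T] }  — shift
  I2: { [P' → P .] }  — accept
  I3: { [P → c .] }  — reduce
  I4: { [P → . + P f], [P → . c], [P → . f T], [P → f . T], [T → . P c] }  — shift
  I5: { [T → P . c] }  — shift
  I6: { [P → f T .] }  — reduce
  I7: { [T → P c .] }  — reduce
  I8: { [P → + P . f] }  — shift
  I9: { [P → + P f .] }  — reduce

Every state is either a pure shift/goto state or contains exactly one complete item and nothing to shift — no conflicts. The grammar is LR(0).

Answer: Yes, the grammar is LR(0)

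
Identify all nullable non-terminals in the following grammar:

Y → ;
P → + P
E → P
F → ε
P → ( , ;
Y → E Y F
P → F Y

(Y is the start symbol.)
ε-productions: F → ε
So F is immediately nullable.
No further non-terminal can be added: every production for the remaining non-terminals contains a terminal or a non-nullable non-terminal.
Nullable = { 'F' }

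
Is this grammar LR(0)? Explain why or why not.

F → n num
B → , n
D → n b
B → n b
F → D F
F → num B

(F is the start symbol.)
Yes, the grammar is LR(0)

A grammar is LR(0) if no state in the canonical LR(0) collection has:
  - both a shift item (dot before a terminal) and a complete item (shift-reduce conflict), or
  - two or more complete items (reduce-reduce conflict; the accept item [F' → F .] counts as a complete item here).

Augment with F' → F and build the canonical LR(0) collection (I0 = CLOSURE({[F' → . F]}), then GOTO on every symbol after a dot until no new states appear). It has 13 states:
  I0: { [D → . n b], [F → . D F], [F → . n num], [F → . num B], [F' → . F] }  — shift
  I1: { [D → . n b], [F → . D F], [F → . n num], [F → . num B], [F → D . F] }  — shift
  I2: { [F' → F .] }  — accept
  I3: { [D → n . b], [F → n . num] }  — shift
  I4: { [B → . , n], [B → . n b], [F → num . B] }  — shift
  I5: { [B → , . n] }  — shift
  I6: { [F → num B .] }  — reduce
  I7: { [B → n . b] }  — shift
  I8: { [B → n b .] }  — reduce
  I9: { [B → , n .] }  — reduce
  I10: { [D → n b .] }  — reduce
  I11: { [F → n num .] }  — reduce
  I12: { [F → D F .] }  — reduce

Every state is either a pure shift/goto state or contains exactly one complete item and nothing to shift — no conflicts. The grammar is LR(0).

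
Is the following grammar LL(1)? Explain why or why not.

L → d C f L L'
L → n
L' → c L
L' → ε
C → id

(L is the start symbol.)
A grammar is LL(1) if for each non-terminal N with multiple productions, the predict sets of those productions are pairwise disjoint, where PREDICT(N → α) = (FIRST(α) \ {ε}) ∪ (FOLLOW(N) if α ⇒* ε).

Relevant sets:
  FOLLOW(L') = { $, 'c' }

For L:
  PREDICT(L → d C f L L') = { 'd' }
  PREDICT(L → n) = { 'n' }
For L':
  PREDICT(L' → c L) = { 'c' }
  PREDICT(L' → ε) = { $, 'c' }
C has a single production, so nothing to check there.

Conflict found: Predict set conflict for L': { 'c' }
The grammar is NOT LL(1).

Answer: No. Predict set conflict for L': { 'c' }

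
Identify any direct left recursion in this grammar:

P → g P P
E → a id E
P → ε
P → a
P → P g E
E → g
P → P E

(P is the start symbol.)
Yes, P is left-recursive

P → g P P: starts with g
E → a id E: starts with a
P → ε: starts with ε
P → a: starts with a
P → P g E: LEFT RECURSIVE (starts with P)
E → g: starts with g
P → P E: LEFT RECURSIVE (starts with P)

The grammar has direct left recursion on: P.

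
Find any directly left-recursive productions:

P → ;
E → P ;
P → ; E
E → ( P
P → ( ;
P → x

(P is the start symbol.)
No direct left recursion

Direct left recursion occurs when N → N α for some non-terminal N (the right-hand side begins with the left-hand side itself).

P → ;: starts with ';'
E → P ;: starts with P
P → ; E: starts with ';'
E → ( P: starts with '('
P → ( ;: starts with '('
P → x: starts with x

No direct left recursion found.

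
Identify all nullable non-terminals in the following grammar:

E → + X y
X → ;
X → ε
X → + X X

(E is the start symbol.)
A non-terminal is nullable if it can derive ε (the empty string): either it has an ε-production, or it has a production whose right-hand side consists entirely of nullable non-terminals.

ε-productions: X → ε
So X is immediately nullable.
No further non-terminal can be added: every production for the remaining non-terminals contains a terminal or a non-nullable non-terminal.
Nullable = { 'X' }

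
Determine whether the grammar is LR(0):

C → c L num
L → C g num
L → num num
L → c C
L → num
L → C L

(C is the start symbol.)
Augment with C' → C and build the canonical LR(0) collection (I0 = CLOSURE({[C' → . C]}), then GOTO on every symbol after a dot until no new states appear). It has 13 states:
  I0: { [C → . c L num], [C' → . C] }  — shift
  I1: { [C' → C .] }  — accept
  I2: { [C → . c L num], [C → c . L num], [L → . C L], [L → . C g num], [L → . c C], [L → . num num], [L → . num] }  — shift
  I3: { [C → . c L num], [L → . C L], [L → . C g num], [L → . c C], [L → . num num], [L → . num], [L → C . L], [L → C . g num] }  — shift
  I4: { [C → c L . num] }  — shift
  I5: { [C → . c L num], [C → c . L num], [L → . C L], [L → . C g num], [L → . c C], [L → . num num], [L → . num], [L → c . C] }  — shift
  I6: { [L → num . num], [L → num .] }  — shift, reduce
  I7: { [L → num num .] }  — reduce
  I8: { [C → . c L num], [L → . C L], [L → . C g num], [L → . c C], [L → . num num], [L → . num], [L → C . L], [L → C . g num], [L → c C .] }  — shift, reduce
  I9: { [L → C L .] }  — reduce
  I10: { [L → C g . num] }  — shift
  I11: { [L → C g num .] }  — reduce
  I12: { [C → c L num .] }  — reduce

Conflict in state I6:
  Shift-reduce conflict between [L → num .] and [L → num . num]
So the grammar is NOT LR(0).

Answer: No. Shift-reduce conflict between [L → num .] and [L → num . num]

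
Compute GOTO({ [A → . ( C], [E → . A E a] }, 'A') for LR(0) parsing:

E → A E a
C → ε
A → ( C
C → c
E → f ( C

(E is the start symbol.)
GOTO(I, 'A') = CLOSURE({ [A → αX.β] : [A → α.Xβ] ∈ I, X = 'A' })

Items with dot before 'A', with the dot advanced:
  [E → . A E a] → [E → A . E a]
Closure of the advanced items:
  [E → A . E a] has the dot before E: add [E → . A E a], [E → . f ( C]
  [E → . A E a] has the dot before A: add [A → . ( C]

GOTO = { [A → . ( C], [E → . A E a], [E → . f ( C], [E → A . E a] }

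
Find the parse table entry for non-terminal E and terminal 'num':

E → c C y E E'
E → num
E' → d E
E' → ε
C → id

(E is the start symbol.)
To find M[E, 'num'], we find productions for E where 'num' is in the predict set (PREDICT(N → α) = (FIRST(α) \ {ε}) ∪ (FOLLOW(N) if α ⇒* ε)).

E → c C y E E': PREDICT = { 'c' }
E → num: PREDICT = { 'num' }
  'num' is in predict set, so this production goes in M[E, 'num']

M[E, 'num'] = E → num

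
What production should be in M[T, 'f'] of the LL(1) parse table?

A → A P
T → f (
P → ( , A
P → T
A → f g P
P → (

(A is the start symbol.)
To find M[T, 'f'], we find productions for T where 'f' is in the predict set (PREDICT(N → α) = (FIRST(α) \ {ε}) ∪ (FOLLOW(N) if α ⇒* ε)).

T → f (: PREDICT = { 'f' }
  'f' is in predict set, so this production goes in M[T, 'f']

M[T, 'f'] = T → f (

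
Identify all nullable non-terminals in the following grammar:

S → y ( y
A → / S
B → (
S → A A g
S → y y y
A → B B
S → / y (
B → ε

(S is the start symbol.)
{ 'A', 'B' }

ε-productions: B → ε
So B is immediately nullable.
A → B B: every symbol on the right is nullable, so A is nullable too.
No further non-terminal can be added: every production for the remaining non-terminals contains a terminal or a non-nullable non-terminal.
Nullable = { 'A', 'B' }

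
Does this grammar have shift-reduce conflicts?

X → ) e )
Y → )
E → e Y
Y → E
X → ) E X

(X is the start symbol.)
A shift-reduce conflict occurs when an LR(0) state has both:
  - a complete (reduce) item [A → α .] (dot at the end), and
  - a shift item [B → β . c γ] (dot before a terminal).

Augment with X' → X and build the canonical LR(0) collection (I0 = CLOSURE({[X' → . X]}), then GOTO on every symbol after a dot until no new states appear). It has 11 states:
  I0: { [X → . ) E X], [X → . ) e )], [X' → . X] }  — shift
  I1: { [E → . e Y], [X → ) . E X], [X → ) . e )] }  — shift
  I2: { [X' → X .] }  — accept
  I3: { [X → ) E . X], [X → . ) E X], [X → . ) e )] }  — shift
  I4: { [E → . e Y], [E → e . Y], [X → ) e . )], [Y → . )], [Y → . E] }  — shift
  I5: { [X → ) e ) .], [Y → ) .] }  — 2 reduces
  I6: { [Y → E .] }  — reduce
  I7: { [E → e Y .] }  — reduce
  I8: { [E → . e Y], [E → e . Y], [Y → . )], [Y → . E] }  — shift
  I9: { [Y → ) .] }  — reduce
  I10: { [X → ) E X .] }  — reduce

No state contains both a complete item and a shift item.

Answer: No shift-reduce conflicts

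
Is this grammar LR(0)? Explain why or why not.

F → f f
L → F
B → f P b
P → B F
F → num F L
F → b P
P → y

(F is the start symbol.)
Yes, the grammar is LR(0)

A grammar is LR(0) if no state in the canonical LR(0) collection has:
  - both a shift item (dot before a terminal) and a complete item (shift-reduce conflict), or
  - two or more complete items (reduce-reduce conflict; the accept item [F' → F .] counts as a complete item here).

Augment with F' → F and build the canonical LR(0) collection (I0 = CLOSURE({[F' → . F]}), then GOTO on every symbol after a dot until no new states appear). It has 16 states:
  I0: { [F → . b P], [F → . f f], [F → . num F L], [F' → . F] }  — shift
  I1: { [F' → F .] }  — accept
  I2: { [B → . f P b], [F → b . P], [P → . B F], [P → . y] }  — shift
  I3: { [F → f . f] }  — shift
  I4: { [F → . b P], [F → . f f], [F → . num F L], [F → num . F L] }  — shift
  I5: { [F → . b P], [F → . f f], [F → . num F L], [F → num F . L], [L → . F] }  — shift
  I6: { [L → F .] }  — reduce
  I7: { [F → num F L .] }  — reduce
  I8: { [F → f f .] }  — reduce
  I9: { [F → . b P], [F → . f f], [F → . num F L], [P → B . F] }  — shift
  I10: { [F → b P .] }  — reduce
  I11: { [B → . f P b], [B → f . P b], [P → . B F], [P → . y] }  — shift
  I12: { [P → y .] }  — reduce
  I13: { [B → f P . b] }  — shift
  I14: { [B → f P b .] }  — reduce
  I15: { [P → B F .] }  — reduce

Every state is either a pure shift/goto state or contains exactly one complete item and nothing to shift — no conflicts. The grammar is LR(0).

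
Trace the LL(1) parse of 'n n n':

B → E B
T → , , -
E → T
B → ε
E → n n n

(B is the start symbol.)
Stack is shown with the top on the left.

Stack      Input    Action
--------------------------
B $        n n n $  output B → E B
E B $      n n n $  output E → n n n
n n n B $  n n n $  match 'n'
n n B $    n n $    match 'n'
n B $      n $      match 'n'
B $        $        output B → ε
$          $        accept

The string is accepted.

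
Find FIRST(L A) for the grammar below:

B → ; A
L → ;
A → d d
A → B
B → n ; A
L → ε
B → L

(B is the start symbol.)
FIRST sets of the non-terminals involved (from the grammar, by fixed-point iteration):
  FIRST(L) = { ';', ε }
  FIRST(A) = { ';', 'd', 'n', ε }

To compute FIRST(L A), process the symbols left to right:
Symbol L is a non-terminal. Add FIRST(L) \ {ε} = { ';' }
L is nullable (ε ∈ FIRST(L)), continue to the next symbol.
Symbol A is a non-terminal. Add FIRST(A) \ {ε} = { ';', 'd', 'n' }
A is nullable (ε ∈ FIRST(A)), continue to the next symbol.
All symbols are nullable, so ε is in the result.
FIRST(L A) = { ';', 'd', 'n', ε }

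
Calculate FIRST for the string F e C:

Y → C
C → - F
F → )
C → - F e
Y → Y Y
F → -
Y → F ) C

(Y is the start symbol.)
{ ')', '-' }

FIRST sets of the non-terminals involved (from the grammar, by fixed-point iteration):
  FIRST(F) = { ')', '-' }

To compute FIRST(F e C), process the symbols left to right:
Symbol F is a non-terminal. Add FIRST(F) \ {ε} = { ')', '-' }
F is not nullable (ε ∉ FIRST(F)), so stop here.
FIRST(F e C) = { ')', '-' }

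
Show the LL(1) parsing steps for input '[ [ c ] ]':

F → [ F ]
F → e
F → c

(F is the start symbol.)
LL(1) parsing maintains a stack (initially the start symbol over $) and the input. At each step: if the stack top is a terminal, match it against the current input token; if it is a non-terminal N, replace it with the RHS of M[N, lookahead] (the unique production whose predict set contains the lookahead).

Stack is shown with the top on the left.

Stack      Input        Action
------------------------------
F $        [ [ c ] ] $  output F → [ F ]
[ F ] $    [ [ c ] ] $  match '['
F ] $      [ c ] ] $    output F → [ F ]
[ F ] ] $  [ c ] ] $    match '['
F ] ] $    c ] ] $      output F → c
c ] ] $    c ] ] $      match 'c'
] ] $      ] ] $        match ']'
] $        ] $          match ']'
$          $            accept

The string is accepted.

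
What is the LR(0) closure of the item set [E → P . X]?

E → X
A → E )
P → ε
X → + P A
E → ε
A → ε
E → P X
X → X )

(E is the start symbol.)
{ [E → P . X], [X → . + P A], [X → . X )] }

Start with: [E → P . X]
  [E → P . X] has the dot before X: add [X → . + P A], [X → . X )]
No further items can be added.

CLOSURE = { [E → P . X], [X → . + P A], [X → . X )] }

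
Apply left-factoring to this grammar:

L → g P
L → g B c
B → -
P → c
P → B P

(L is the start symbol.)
Left-factoring transforms A → αβ₁ | αβ₂ into A → αA' and A' → β₁ | β₂
(α is the longest common prefix among the alternatives). Repeat until
no nonterminal has two alternatives with a common prefix.

Round 1: L has alternatives sharing prefix 'g'. Introduce L': L → g L'
  Add: L' → P
  Add: L' → B c

No remaining common prefixes — done.

Resulting grammar:
L → g L'
L' → P
L' → B c
B → -
P → c
P → B P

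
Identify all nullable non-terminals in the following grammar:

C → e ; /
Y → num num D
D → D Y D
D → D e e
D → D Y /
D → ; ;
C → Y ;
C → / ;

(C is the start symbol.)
None

A non-terminal is nullable if it can derive ε (the empty string): either it has an ε-production, or it has a production whose right-hand side consists entirely of nullable non-terminals.

There are no ε-productions, so no non-terminal can derive ε.
No non-terminals are nullable.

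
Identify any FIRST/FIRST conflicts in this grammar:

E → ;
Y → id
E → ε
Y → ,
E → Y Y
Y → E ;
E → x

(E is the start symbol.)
A FIRST/FIRST conflict occurs when two productions N → α and N → β for the same non-terminal have FIRST(α) ∩ FIRST(β) ≠ ∅ (with ε ∈ FIRST of a nullable right-hand side, so two nullable alternatives also conflict).

FIRST sets of the non-terminals at (or reachable through a nullable prefix from) the front of some alternative:
  FIRST(Y) = { ',', ';', 'id', 'x' }
  FIRST(E) = { ',', ';', 'id', 'x', ε }

Productions for E:
  E → ;: FIRST = { ';' }
  E → ε: FIRST = { ε }
  E → Y Y: FIRST = { ',', ';', 'id', 'x' }
  E → x: FIRST = { 'x' }
Productions for Y:
  Y → id: FIRST = { 'id' }
  Y → ,: FIRST = { ',' }
  Y → E ;: FIRST = { ',', ';', 'id', 'x' }

Conflict for E: E → ; and E → Y Y
  Overlap: { ';' }
Conflict for E: E → Y Y and E → x
  Overlap: { 'x' }
Conflict for Y: Y → id and Y → E ;
  Overlap: { 'id' }
Conflict for Y: Y → , and Y → E ;
  Overlap: { ',' }

Answer: Yes. E → ';' / E → Y Y on { ';' }; E → Y Y / E → x on { 'x' }; Y → id / Y → E ';' on { 'id' }; Y → ',' / Y → E ';' on { ',' }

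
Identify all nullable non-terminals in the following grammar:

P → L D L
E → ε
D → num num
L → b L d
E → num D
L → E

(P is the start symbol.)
ε-productions: E → ε
So E is immediately nullable.
L → E: every symbol on the right is nullable, so L is nullable too.
No further non-terminal can be added: every production for the remaining non-terminals contains a terminal or a non-nullable non-terminal.
Nullable = { 'E', 'L' }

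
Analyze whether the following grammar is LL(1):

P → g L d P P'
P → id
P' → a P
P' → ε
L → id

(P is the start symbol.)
A grammar is LL(1) if for each non-terminal N with multiple productions, the predict sets of those productions are pairwise disjoint, where PREDICT(N → α) = (FIRST(α) \ {ε}) ∪ (FOLLOW(N) if α ⇒* ε).

Relevant sets:
  FOLLOW(P') = { $, 'a' }

For P:
  PREDICT(P → g L d P P') = { 'g' }
  PREDICT(P → id) = { 'id' }
For P':
  PREDICT(P' → a P) = { 'a' }
  PREDICT(P' → ε) = { $, 'a' }
L has a single production, so nothing to check there.

Conflict found: Predict set conflict for P': { 'a' }
The grammar is NOT LL(1).

Answer: No. Predict set conflict for P': { 'a' }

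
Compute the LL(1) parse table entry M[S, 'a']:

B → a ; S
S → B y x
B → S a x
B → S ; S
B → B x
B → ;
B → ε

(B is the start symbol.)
S → B y x

To find M[S, 'a'], we find productions for S where 'a' is in the predict set (PREDICT(N → α) = (FIRST(α) \ {ε}) ∪ (FOLLOW(N) if α ⇒* ε)).

Relevant sets:
  FIRST(B) = { ';', 'a', 'x', 'y', ε }

S → B y x: PREDICT = { ';', 'a', 'x', 'y' }
  'a' is in predict set, so this production goes in M[S, 'a']

M[S, 'a'] = S → B y x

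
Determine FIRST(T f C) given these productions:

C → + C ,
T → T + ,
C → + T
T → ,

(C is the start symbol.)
{ ',' }

FIRST sets of the non-terminals involved (from the grammar, by fixed-point iteration):
  FIRST(T) = { ',' }

To compute FIRST(T f C), process the symbols left to right:
Symbol T is a non-terminal. Add FIRST(T) \ {ε} = { ',' }
T is not nullable (ε ∉ FIRST(T)), so stop here.
FIRST(T f C) = { ',' }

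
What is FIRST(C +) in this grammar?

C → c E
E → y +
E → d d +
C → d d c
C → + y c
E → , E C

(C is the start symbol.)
FIRST sets of the non-terminals involved (from the grammar, by fixed-point iteration):
  FIRST(C) = { '+', 'c', 'd' }

To compute FIRST(C +), process the symbols left to right:
Symbol C is a non-terminal. Add FIRST(C) \ {ε} = { '+', 'c', 'd' }
C is not nullable (ε ∉ FIRST(C)), so stop here.
FIRST(C +) = { '+', 'c', 'd' }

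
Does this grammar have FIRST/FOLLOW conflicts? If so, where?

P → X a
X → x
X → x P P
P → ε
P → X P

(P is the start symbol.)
A FIRST/FOLLOW conflict occurs when a non-terminal N has a nullable alternative N → β (β ⇒* ε) and another alternative N → α with FIRST(α) ∩ FOLLOW(N) ≠ ∅: on such a lookahead the parser cannot decide between expanding α and letting N vanish via β.

Nullable non-terminals: P.
FIRST sets used below: FIRST(X) = { 'x' }

P: nullable alternative(s) P → ε; FOLLOW(P) = { $, 'a', 'x' }
  P → X a: FIRST \ {ε} = { 'x' } — overlaps FOLLOW(P) on { 'x' }: CONFLICT
  P → ε: FIRST \ {ε} = { } — this is the only nullable alternative, skip
  P → X P: FIRST \ {ε} = { 'x' } — overlaps FOLLOW(P) on { 'x' }: CONFLICT

X has no nullable alternative, so no FIRST/FOLLOW check is needed there.

So the grammar has 2 FIRST/FOLLOW conflicts (marked CONFLICT above).

Answer: Yes. P → X a with FOLLOW(P) on { 'x' }; P → X P with FOLLOW(P) on { 'x' }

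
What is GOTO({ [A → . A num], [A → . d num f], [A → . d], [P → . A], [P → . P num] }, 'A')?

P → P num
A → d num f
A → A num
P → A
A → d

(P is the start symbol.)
{ [A → A . num], [P → A .] }

GOTO(I, 'A') = CLOSURE({ [A → αX.β] : [A → α.Xβ] ∈ I, X = 'A' })

Items with dot before 'A', with the dot advanced:
  [A → . A num] → [A → A . num]
  [P → . A] → [P → A .]
Closure adds nothing (no advanced item has the dot before a non-terminal).

GOTO = { [A → A . num], [P → A .] }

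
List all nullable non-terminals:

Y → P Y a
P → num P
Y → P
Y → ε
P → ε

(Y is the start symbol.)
ε-productions: Y → ε, P → ε
So Y, P are immediately nullable.
Every non-terminal is now nullable.
Nullable = { 'P', 'Y' }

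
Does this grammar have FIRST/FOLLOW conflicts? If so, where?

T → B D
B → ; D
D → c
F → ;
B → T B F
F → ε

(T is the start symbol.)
Yes. F → ';' with FOLLOW(F) on { ';' }

A FIRST/FOLLOW conflict occurs when a non-terminal N has a nullable alternative N → β (β ⇒* ε) and another alternative N → α with FIRST(α) ∩ FOLLOW(N) ≠ ∅: on such a lookahead the parser cannot decide between expanding α and letting N vanish via β.

Nullable non-terminals: F.

F: nullable alternative(s) F → ε; FOLLOW(F) = { ';', 'c' }
  F → ;: FIRST \ {ε} = { ';' } — overlaps FOLLOW(F) on { ';' }: CONFLICT
  F → ε: FIRST \ {ε} = { } — this is the only nullable alternative, skip

B, D, T have no nullable alternative, so no FIRST/FOLLOW check is needed there.

So the grammar has 1 FIRST/FOLLOW conflict (marked CONFLICT above).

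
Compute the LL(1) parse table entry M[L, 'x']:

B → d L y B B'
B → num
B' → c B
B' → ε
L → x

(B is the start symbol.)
To find M[L, 'x'], we find productions for L where 'x' is in the predict set (PREDICT(N → α) = (FIRST(α) \ {ε}) ∪ (FOLLOW(N) if α ⇒* ε)).

L → x: PREDICT = { 'x' }
  'x' is in predict set, so this production goes in M[L, 'x']

M[L, 'x'] = L → x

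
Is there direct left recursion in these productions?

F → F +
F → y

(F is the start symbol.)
Yes, F is left-recursive

Direct left recursion occurs when N → N α for some non-terminal N (the right-hand side begins with the left-hand side itself).

F → F +: LEFT RECURSIVE (starts with F)
F → y: starts with y

The grammar has direct left recursion on: F.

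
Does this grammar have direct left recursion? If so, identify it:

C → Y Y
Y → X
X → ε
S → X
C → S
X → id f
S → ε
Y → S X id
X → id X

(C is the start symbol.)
Direct left recursion occurs when N → N α for some non-terminal N (the right-hand side begins with the left-hand side itself).

C → Y Y: starts with Y
Y → X: starts with X
X → ε: starts with ε
S → X: starts with X
C → S: starts with S
X → id f: starts with id
S → ε: starts with ε
Y → S X id: starts with S
X → id X: starts with id

No direct left recursion found.

Answer: No direct left recursion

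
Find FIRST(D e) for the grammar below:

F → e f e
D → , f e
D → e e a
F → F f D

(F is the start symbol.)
FIRST sets of the non-terminals involved (from the grammar, by fixed-point iteration):
  FIRST(D) = { ',', 'e' }

To compute FIRST(D e), process the symbols left to right:
Symbol D is a non-terminal. Add FIRST(D) \ {ε} = { ',', 'e' }
D is not nullable (ε ∉ FIRST(D)), so stop here.
FIRST(D e) = { ',', 'e' }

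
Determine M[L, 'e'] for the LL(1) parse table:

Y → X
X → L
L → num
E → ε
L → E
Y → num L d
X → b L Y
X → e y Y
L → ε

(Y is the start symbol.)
L → E, L → ε

To find M[L, 'e'], we find productions for L where 'e' is in the predict set (PREDICT(N → α) = (FIRST(α) \ {ε}) ∪ (FOLLOW(N) if α ⇒* ε)).

Relevant sets:
  FIRST(E) = { ε }
  FOLLOW(L) = { $, 'b', 'd', 'e', 'num' }

L → num: PREDICT = { 'num' }
L → E: PREDICT = { $, 'b', 'd', 'e', 'num' }
  'e' is in predict set, so this production goes in M[L, 'e']
L → ε: PREDICT = { $, 'b', 'd', 'e', 'num' }
  'e' is in predict set, so this production goes in M[L, 'e']

M[L, 'e'] = L → E, L → ε  (a multiply-defined cell — the grammar is not LL(1))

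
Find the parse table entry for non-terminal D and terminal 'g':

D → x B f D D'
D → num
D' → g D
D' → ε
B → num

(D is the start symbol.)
Empty (error entry)

To find M[D, 'g'], we find productions for D where 'g' is in the predict set (PREDICT(N → α) = (FIRST(α) \ {ε}) ∪ (FOLLOW(N) if α ⇒* ε)).

D → x B f D D': PREDICT = { 'x' }
D → num: PREDICT = { 'num' }

M[D, 'g'] is empty (no production applies)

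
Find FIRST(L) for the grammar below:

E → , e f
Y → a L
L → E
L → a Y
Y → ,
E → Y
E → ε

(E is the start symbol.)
FIRST sets of the other non-terminals involved (by the same procedure, iterated to a fixed point):
  FIRST(E) = { ',', 'a', ε }

From L → E:
  - E is a non-terminal: add FIRST(E) \ {ε} = { ',', 'a' }
    E is nullable and nothing follows, so the whole right-hand side can vanish: ε ∈ FIRST(L)
From L → a Y:
  - a is a terminal: add 'a' and stop

Collecting: FIRST(L) = { ',', 'a', ε }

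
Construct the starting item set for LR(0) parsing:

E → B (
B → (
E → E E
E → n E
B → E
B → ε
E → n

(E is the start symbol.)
{ [B → . (], [B → . E], [B → .], [E → . B (], [E → . E E], [E → . n E], [E → . n], [E' → . E] }

First, augment the grammar with E' → E
I₀ = CLOSURE({ [E' → . E] }):
  [E' → . E] has the dot before E: add [E → . B (], [E → . E E], [E → . n E], [E → . n]
  [E → . B (] has the dot before B: add [B → . (], [B → . E], [B → .]
No further items can be added.

I₀ = { [B → . (], [B → . E], [B → .], [E → . B (], [E → . E E], [E → . n E], [E → . n], [E' → . E] }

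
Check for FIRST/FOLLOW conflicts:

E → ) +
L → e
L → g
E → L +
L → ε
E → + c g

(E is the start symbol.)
Nullable non-terminals: L.

L: nullable alternative(s) L → ε; FOLLOW(L) = { '+' }
  L → e: FIRST \ {ε} = { 'e' } — disjoint from FOLLOW(L)
  L → g: FIRST \ {ε} = { 'g' } — disjoint from FOLLOW(L)
  L → ε: FIRST \ {ε} = { } — this is the only nullable alternative, skip

E has no nullable alternative, so no FIRST/FOLLOW check is needed there.

No FIRST/FOLLOW conflicts found.

Answer: No FIRST/FOLLOW conflicts.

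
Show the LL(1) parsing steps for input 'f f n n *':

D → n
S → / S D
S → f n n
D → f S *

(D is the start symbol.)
Stack is shown with the top on the left.

Stack      Input        Action
------------------------------
D $        f f n n * $  output D → f S *
f S * $    f f n n * $  match 'f'
S * $      f n n * $    output S → f n n
f n n * $  f n n * $    match 'f'
n n * $    n n * $      match 'n'
n * $      n * $        match 'n'
* $        * $          match '*'
$          $            accept

The string is accepted.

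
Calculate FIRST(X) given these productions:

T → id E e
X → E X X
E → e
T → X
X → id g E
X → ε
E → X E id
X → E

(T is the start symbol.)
{ 'e', 'id', ε }

To compute FIRST(X), examine every production with X on the left-hand side, reading each right-hand side left to right until a non-nullable symbol is reached.

FIRST sets of the other non-terminals involved (by the same procedure, iterated to a fixed point):
  FIRST(E) = { 'e', 'id' }

From X → E X X:
  - E is a non-terminal: add FIRST(E) \ {ε} = { 'e', 'id' }
    E is not nullable, so stop
From X → id g E:
  - id is a terminal: add 'id' and stop
From X → ε:
  - ε-production, so ε ∈ FIRST(X)
From X → E:
  - E is a non-terminal: add FIRST(E) \ {ε} = { 'e', 'id' }
    E is not nullable, so stop

Collecting: FIRST(X) = { 'e', 'id', ε }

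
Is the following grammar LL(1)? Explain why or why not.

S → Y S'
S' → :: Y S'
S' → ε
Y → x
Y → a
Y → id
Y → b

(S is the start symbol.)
A grammar is LL(1) if for each non-terminal N with multiple productions, the predict sets of those productions are pairwise disjoint, where PREDICT(N → α) = (FIRST(α) \ {ε}) ∪ (FOLLOW(N) if α ⇒* ε).

Relevant sets:
  FOLLOW(S') = { $ }

For S':
  PREDICT(S' → :: Y S') = { '::' }
  PREDICT(S' → ε) = { $ }
For Y:
  PREDICT(Y → x) = { 'x' }
  PREDICT(Y → a) = { 'a' }
  PREDICT(Y → id) = { 'id' }
  PREDICT(Y → b) = { 'b' }
S has a single production, so nothing to check there.

All predict sets are disjoint. The grammar IS LL(1).

Answer: Yes, the grammar is LL(1).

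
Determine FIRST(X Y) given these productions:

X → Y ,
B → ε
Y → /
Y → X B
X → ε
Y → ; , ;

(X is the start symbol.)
{ ',', '/', ';', ε }

FIRST sets of the non-terminals involved (from the grammar, by fixed-point iteration):
  FIRST(X) = { ',', '/', ';', ε }
  FIRST(Y) = { ',', '/', ';', ε }

To compute FIRST(X Y), process the symbols left to right:
Symbol X is a non-terminal. Add FIRST(X) \ {ε} = { ',', '/', ';' }
X is nullable (ε ∈ FIRST(X)), continue to the next symbol.
Symbol Y is a non-terminal. Add FIRST(Y) \ {ε} = { ',', '/', ';' }
Y is nullable (ε ∈ FIRST(Y)), continue to the next symbol.
All symbols are nullable, so ε is in the result.
FIRST(X Y) = { ',', '/', ';', ε }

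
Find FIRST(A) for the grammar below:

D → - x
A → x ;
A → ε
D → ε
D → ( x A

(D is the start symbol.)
From A → x ;:
  - x is a terminal: add 'x' and stop
From A → ε:
  - ε-production, so ε ∈ FIRST(A)

Collecting: FIRST(A) = { 'x', ε }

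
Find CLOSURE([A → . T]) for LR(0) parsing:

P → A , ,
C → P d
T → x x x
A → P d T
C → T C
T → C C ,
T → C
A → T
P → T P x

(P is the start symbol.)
{ [A → . P d T], [A → . T], [C → . P d], [C → . T C], [P → . A , ,], [P → . T P x], [T → . C C ,], [T → . C], [T → . x x x] }

Start with: [A → . T]
  [A → . T] has the dot before T: add [T → . x x x], [T → . C C ,], [T → . C]
  [T → . C C ,] has the dot before C: add [C → . P d], [C → . T C]
  [C → . P d] has the dot before P: add [P → . A , ,], [P → . T P x]
  [P → . A , ,] has the dot before A: add [A → . P d T]
No further items can be added.

CLOSURE = { [A → . P d T], [A → . T], [C → . P d], [C → . T C], [P → . A , ,], [P → . T P x], [T → . C C ,], [T → . C], [T → . x x x] }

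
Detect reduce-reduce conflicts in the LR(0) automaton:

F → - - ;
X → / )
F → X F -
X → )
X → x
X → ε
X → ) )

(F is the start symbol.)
A reduce-reduce conflict occurs when an LR(0) state has two complete items [A → α .] and [B → β .] — both call for a reduction, and with no lookahead the parser cannot choose between them.

Augment with F' → F and build the canonical LR(0) collection (I0 = CLOSURE({[F' → . F]}), then GOTO on every symbol after a dot until no new states appear). It has 13 states:
  I0: { [F → . - - ;], [F → . X F -], [F' → . F], [X → . ) )], [X → . )], [X → . / )], [X → . x], [X → .] }  — shift, reduce
  I1: { [X → ) . )], [X → ) .] }  — shift, reduce
  I2: { [F → - . - ;] }  — shift
  I3: { [X → / . )] }  — shift
  I4: { [F' → F .] }  — accept
  I5: { [F → . - - ;], [F → . X F -], [F → X . F -], [X → . ) )], [X → . )], [X → . / )], [X → . x], [X → .] }  — shift, reduce
  I6: { [X → x .] }  — reduce
  I7: { [F → X F . -] }  — shift
  I8: { [F → X F - .] }  — reduce
  I9: { [X → / ) .] }  — reduce
  I10: { [F → - - . ;] }  — shift
  I11: { [F → - - ; .] }  — reduce
  I12: { [X → ) ) .] }  — reduce

No state contains more than one complete item.

Answer: No reduce-reduce conflicts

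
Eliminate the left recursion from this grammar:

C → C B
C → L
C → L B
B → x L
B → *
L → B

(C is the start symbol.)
C → L C'
C → L B C'
C' → B C'
C' → ε
B → x L
B → *
L → B

C is directly left-recursive. The standard transformation for
  A → A α₁ | ... | A α_m | β₁ | ... | β_n
is
  A  → β₁ A' | ... | β_n A'
  A' → α₁ A' | ... | α_m A' | ε

C → L becomes C → L C'
C → L B becomes C → L B C'
C → C B becomes C' → B C'
Add C' → ε

Productions for other non-terminals are unchanged:
  B → x L
  B → *
  L → B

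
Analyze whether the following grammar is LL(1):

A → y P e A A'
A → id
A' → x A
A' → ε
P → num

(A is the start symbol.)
A grammar is LL(1) if for each non-terminal N with multiple productions, the predict sets of those productions are pairwise disjoint, where PREDICT(N → α) = (FIRST(α) \ {ε}) ∪ (FOLLOW(N) if α ⇒* ε).

Relevant sets:
  FOLLOW(A') = { $, 'x' }

For A:
  PREDICT(A → y P e A A') = { 'y' }
  PREDICT(A → id) = { 'id' }
For A':
  PREDICT(A' → x A) = { 'x' }
  PREDICT(A' → ε) = { $, 'x' }
P has a single production, so nothing to check there.

Conflict found: Predict set conflict for A': { 'x' }
The grammar is NOT LL(1).

Answer: No. Predict set conflict for A': { 'x' }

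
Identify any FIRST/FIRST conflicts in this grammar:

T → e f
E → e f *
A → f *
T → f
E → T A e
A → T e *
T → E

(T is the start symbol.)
A FIRST/FIRST conflict occurs when two productions N → α and N → β for the same non-terminal have FIRST(α) ∩ FIRST(β) ≠ ∅ (with ε ∈ FIRST of a nullable right-hand side, so two nullable alternatives also conflict).

FIRST sets of the non-terminals at (or reachable through a nullable prefix from) the front of some alternative:
  FIRST(E) = { 'e', 'f' }
  FIRST(T) = { 'e', 'f' }

Productions for T:
  T → e f: FIRST = { 'e' }
  T → f: FIRST = { 'f' }
  T → E: FIRST = { 'e', 'f' }
Productions for E:
  E → e f *: FIRST = { 'e' }
  E → T A e: FIRST = { 'e', 'f' }
Productions for A:
  A → f *: FIRST = { 'f' }
  A → T e *: FIRST = { 'e', 'f' }

Conflict for T: T → e f and T → E
  Overlap: { 'e' }
Conflict for T: T → f and T → E
  Overlap: { 'f' }
Conflict for E: E → e f * and E → T A e
  Overlap: { 'e' }
Conflict for A: A → f * and A → T e *
  Overlap: { 'f' }

Answer: Yes. T → e f / T → E on { 'e' }; T → f / T → E on { 'f' }; E → e f '*' / E → T A e on { 'e' }; A → f '*' / A → T e '*' on { 'f' }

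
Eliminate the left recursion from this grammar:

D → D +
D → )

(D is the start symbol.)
D → ) D'
D' → + D'
D' → ε

D is directly left-recursive. The standard transformation for
  A → A α₁ | ... | A α_m | β₁ | ... | β_n
is
  A  → β₁ A' | ... | β_n A'
  A' → α₁ A' | ... | α_m A' | ε

D → ) becomes D → ) D'
D → D + becomes D' → + D'
Add D' → ε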